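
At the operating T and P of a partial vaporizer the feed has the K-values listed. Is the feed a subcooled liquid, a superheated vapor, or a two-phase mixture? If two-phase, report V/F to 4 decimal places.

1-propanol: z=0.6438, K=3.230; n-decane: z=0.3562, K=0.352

two-phase, V/F = 0.8338

ΣzᵢKᵢ = 2.2049; Σzᵢ/Kᵢ = 1.2113.
Both exceed 1, so a two-phase solution exists.
Rachford–Rice: g(ψ) = Σ zᵢ(Kᵢ−1)/(1+ψ(Kᵢ−1)) = 0.
Newton iteration, ψ⁰ = 0.67:
  ψ = 0.6700: g = 0.16771, g' = -0.9818 → ψ = 0.8408
  ψ = 0.8408: g = -0.00776, g' = -1.1093 → ψ = 0.8338
Converged at ψ = 0.8338.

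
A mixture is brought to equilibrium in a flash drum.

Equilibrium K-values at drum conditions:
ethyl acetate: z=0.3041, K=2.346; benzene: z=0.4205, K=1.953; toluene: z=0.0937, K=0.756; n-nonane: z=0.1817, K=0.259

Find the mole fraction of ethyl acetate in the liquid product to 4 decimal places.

x_ethyl acetate = 0.1401

Rachford–Rice: g(β) = Σ zᵢ(Kᵢ−1)/(1+β(Kᵢ−1)) = 0.
Check two-phase: ΣzᵢKᵢ = 1.6526 > 1 and Σzᵢ/Kᵢ = 1.1704 > 1, so g(0) = 0.6526 > 0 and g(1) = -0.1704 < 0.
Newton–Raphson from β = 0.31:
  β = 0.3100: g = 0.39863, g' = -0.6765 → β = 0.8992
  β = 0.8992: g = -0.03181, g' = -1.1287 → β = 0.8710
  β = 0.8710: g = -0.00139, g' = -1.0334 → β = 0.8697
Converged at β = 0.8697.
Compositions from xᵢ = zᵢ/(1+β(Kᵢ−1)), yᵢ = Kᵢxᵢ:
  ethyl acetate: x = 0.1401, y = 0.3287
  benzene: x = 0.2299, y = 0.4491
  toluene: x = 0.1189, y = 0.0899
  n-nonane: x = 0.5110, y = 0.1324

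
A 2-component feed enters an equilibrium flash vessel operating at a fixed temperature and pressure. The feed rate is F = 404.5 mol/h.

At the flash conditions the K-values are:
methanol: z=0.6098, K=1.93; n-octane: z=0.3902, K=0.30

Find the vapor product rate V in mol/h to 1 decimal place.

Rachford–Rice: g(V/F) = Σ zᵢ(Kᵢ−1)/(1+V/F(Kᵢ−1)) = 0.
Check two-phase: ΣzᵢKᵢ = 1.2940 > 1 and Σzᵢ/Kᵢ = 1.6166 > 1, so g(0) = 0.2940 > 0 and g(1) = -0.6166 < 0.
Binary case is linear: z₁(K₁−1)(1+V/F(K₂−1)) + z₂(K₂−1)(1+V/F(K₁−1)) = 0
⇒ V/F = [z₁(K₁−1)+z₂(K₂−1)] / [−(K₁−1)(K₂−1)] = 0.29397/0.65100 = 0.4516
Then V = V/F·F = 0.4516·404.5 = 182.7 mol/h and L = F − V = 221.8 mol/h.

V = 182.7 mol/h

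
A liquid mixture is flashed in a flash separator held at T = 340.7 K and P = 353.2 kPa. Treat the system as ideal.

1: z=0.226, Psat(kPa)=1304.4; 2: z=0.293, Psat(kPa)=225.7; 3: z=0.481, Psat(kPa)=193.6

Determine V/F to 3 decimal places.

Raoult's law: Kᵢ = Pᵢˢᵃᵗ/P = Pᵢˢᵃᵗ/353.2.
  K_1 = 1304.4/353.2 = 3.69309, K_2 = 225.7/353.2 = 0.63901, K_3 = 193.6/353.2 = 0.54813
Rachford–Rice: g(V/F) = Σ zᵢ(Kᵢ−1)/(1+V/F(Kᵢ−1)) = 0.
Feasibility: ΣzᵢKᵢ = 1.286, Σzᵢ/Kᵢ = 1.397 — both > 1, two phases present.
Newton iteration, V/F⁰ = 0.41:
  V/F = 0.410: g = -0.1017, g' = -0.571 → V/F = 0.232
  V/F = 0.232: g = 0.0164, g' = -0.789 → V/F = 0.253
Converged at V/F = 0.253.

V/F = 0.253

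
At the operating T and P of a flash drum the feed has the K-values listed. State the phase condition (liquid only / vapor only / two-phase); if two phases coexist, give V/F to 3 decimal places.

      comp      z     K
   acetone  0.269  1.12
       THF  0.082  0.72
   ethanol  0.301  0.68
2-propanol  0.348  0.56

ΣzᵢKᵢ = 0.760; Σzᵢ/Kᵢ = 1.418.
Since ΣzᵢKᵢ < 1 the mixture is below its bubble point — single liquid phase.

liquid only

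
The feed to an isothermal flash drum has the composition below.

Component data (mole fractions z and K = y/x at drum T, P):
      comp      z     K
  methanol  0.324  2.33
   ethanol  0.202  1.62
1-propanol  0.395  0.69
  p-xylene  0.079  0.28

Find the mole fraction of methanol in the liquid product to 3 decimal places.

Iterate (Newton) starting at ψ = 0.5:
  ψ = 0.500: g = 0.1206, g' = -0.405 → ψ = 0.798
  ψ = 0.798: g = -0.0034, g' = -0.463 → ψ = 0.790
Converged at ψ = 0.790.
Compositions from xᵢ = zᵢ/(1+ψ(Kᵢ−1)), yᵢ = Kᵢxᵢ:
  methanol: x = 0.158, y = 0.368
  ethanol: x = 0.136, y = 0.220
  1-propanol: x = 0.523, y = 0.361
  p-xylene: x = 0.183, y = 0.051

x_methanol = 0.158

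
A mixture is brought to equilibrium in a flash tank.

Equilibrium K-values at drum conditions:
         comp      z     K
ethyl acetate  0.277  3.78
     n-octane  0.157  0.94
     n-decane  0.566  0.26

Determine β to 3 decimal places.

β = 0.195

Material balance + equilibrium reduce to Σ zᵢ(Kᵢ−1)/(1+β(Kᵢ−1)) = 0.
g(0) = ΣzᵢKᵢ − 1 = 0.342 and g(1) = 1 − Σzᵢ/Kᵢ = -1.417, so a root lies in (0, 1).
Newton–Raphson from β = 0.5:
  β = 0.500: g = -0.3523, g' = -1.156 → β = 0.195
Converged at β = 0.195.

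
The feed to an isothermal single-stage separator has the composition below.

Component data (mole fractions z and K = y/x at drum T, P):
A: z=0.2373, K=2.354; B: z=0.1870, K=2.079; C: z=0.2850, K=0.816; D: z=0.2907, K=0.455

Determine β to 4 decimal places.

β = 0.6130

Iterate (Newton) starting at β = 0.62:
  β = 0.6200: g = -0.00291, g' = -0.4160 → β = 0.6130
Converged at β = 0.6130.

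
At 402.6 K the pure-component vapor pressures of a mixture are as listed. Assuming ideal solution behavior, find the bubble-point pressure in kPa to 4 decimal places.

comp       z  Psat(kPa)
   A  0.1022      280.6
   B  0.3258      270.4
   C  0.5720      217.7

At the bubble point ψ → 0, so ΣzᵢKᵢ = 1 with Kᵢ = Pᵢˢᵃᵗ/P ⇒ P = ΣzᵢPᵢˢᵃᵗ.
P = 0.1022·280.6 + 0.3258·270.4 + 0.5720·217.7 = 241.2980 kPa

Pbub = 241.2980 kPa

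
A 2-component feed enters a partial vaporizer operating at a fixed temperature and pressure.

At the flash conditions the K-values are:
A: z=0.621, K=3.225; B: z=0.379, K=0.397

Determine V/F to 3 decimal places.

V/F = 0.860

Material balance + equilibrium reduce to Σ zᵢ(Kᵢ−1)/(1+V/F(Kᵢ−1)) = 0.
g(0) = ΣzᵢKᵢ − 1 = 1.153 and g(1) = 1 − Σzᵢ/Kᵢ = -0.147, so a root lies in (0, 1).
Newton iteration, V/F⁰ = 0.47:
  V/F = 0.470: g = 0.3565, g' = -1.003 → V/F = 0.825
  V/F = 0.825: g = 0.0321, g' = -0.928 → V/F = 0.860
Converged at V/F = 0.860.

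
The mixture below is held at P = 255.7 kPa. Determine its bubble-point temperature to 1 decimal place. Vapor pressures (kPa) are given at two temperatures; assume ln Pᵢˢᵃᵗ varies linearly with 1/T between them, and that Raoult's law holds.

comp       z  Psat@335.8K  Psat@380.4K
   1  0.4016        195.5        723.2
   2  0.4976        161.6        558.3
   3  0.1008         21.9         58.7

Bubble-point temperature: ΣzᵢPᵢˢᵃᵗ(T) = P. Interpolate ln Pᵢˢᵃᵗ = aᵢ + bᵢ/T.
  T = 335.8 K: ΣzᵢPᵢˢᵃᵗ = 161.13 kPa
  T = 380.4 K: ΣzᵢPᵢˢᵃᵗ = 574.16 kPa
  T = 358.1 K: ΣzᵢPᵢˢᵃᵗ = 316.36 kPa
  T = 347.0 K: ΣzᵢPᵢˢᵃᵗ = 228.57 kPa
  T = 352.6 K: ΣzᵢPᵢˢᵃᵗ = 269.98 kPa
  T = 349.8 K: ΣzᵢPᵢˢᵃᵗ = 248.58 kPa
  T = 351.2 K: ΣzᵢPᵢˢᵃᵗ = 259.10 kPa
  T = 350.5 K: ΣzᵢPᵢˢᵃᵗ = 253.79 kPa
Interpolating between 350.5 K and 351.2 K gives T ≈ 350.8 K.

T = 350.8 K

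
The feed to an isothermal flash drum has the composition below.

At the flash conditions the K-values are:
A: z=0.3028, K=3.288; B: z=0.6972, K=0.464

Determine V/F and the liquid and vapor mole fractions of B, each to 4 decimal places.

Rachford–Rice: g(V/F) = Σ zᵢ(Kᵢ−1)/(1+V/F(Kᵢ−1)) = 0.
Check two-phase: ΣzᵢKᵢ = 1.3191 > 1 and Σzᵢ/Kᵢ = 1.5947 > 1, so g(0) = 0.3191 > 0 and g(1) = -0.5947 < 0.
Binary case is linear: z₁(K₁−1)(1+V/F(K₂−1)) + z₂(K₂−1)(1+V/F(K₁−1)) = 0
⇒ V/F = [z₁(K₁−1)+z₂(K₂−1)] / [−(K₁−1)(K₂−1)] = 0.31911/1.22637 = 0.2602
Compositions from xᵢ = zᵢ/(1+V/F(Kᵢ−1)), yᵢ = Kᵢxᵢ:
  A: x = 0.1898, y = 0.6241
  B: x = 0.8102, y = 0.3759

V/F = 0.2602, x_B = 0.8102, y_B = 0.3759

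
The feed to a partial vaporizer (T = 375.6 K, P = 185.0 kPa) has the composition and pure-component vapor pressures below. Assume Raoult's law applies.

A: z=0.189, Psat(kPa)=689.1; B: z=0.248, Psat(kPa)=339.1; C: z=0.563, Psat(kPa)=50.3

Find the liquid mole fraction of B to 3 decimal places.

x_B = 0.208

Raoult's law: Kᵢ = Pᵢˢᵃᵗ/P = Pᵢˢᵃᵗ/185.0.
  K_A = 689.1/185.0 = 3.72486, K_B = 339.1/185.0 = 1.83297, K_C = 50.3/185.0 = 0.27189
Iterate (Newton) starting at ψ = 0.43:
  ψ = 0.430: g = -0.2075, g' = -1.023 → ψ = 0.227
  ψ = 0.227: g = 0.0006, g' = -1.085 → ψ = 0.228
Converged at ψ = 0.228.
Compositions from xᵢ = zᵢ/(1+ψ(Kᵢ−1)), yᵢ = Kᵢxᵢ:
  A: x = 0.117, y = 0.434
  B: x = 0.208, y = 0.382
  C: x = 0.675, y = 0.184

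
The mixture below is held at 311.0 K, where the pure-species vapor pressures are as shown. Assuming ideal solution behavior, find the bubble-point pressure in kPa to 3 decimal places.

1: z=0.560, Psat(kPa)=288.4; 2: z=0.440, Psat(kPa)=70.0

At the bubble point ψ → 0, so ΣzᵢKᵢ = 1 with Kᵢ = Pᵢˢᵃᵗ/P ⇒ P = ΣzᵢPᵢˢᵃᵗ.
P = 0.560·288.4 + 0.440·70.0 = 192.304 kPa

Pbub = 192.304 kPa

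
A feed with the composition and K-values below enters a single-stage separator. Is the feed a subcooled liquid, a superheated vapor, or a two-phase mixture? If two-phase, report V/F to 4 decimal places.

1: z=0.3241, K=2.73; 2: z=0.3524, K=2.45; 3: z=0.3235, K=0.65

superheated vapor

ΣzᵢKᵢ = 1.9584; Σzᵢ/Kᵢ = 0.7602.
Since Σzᵢ/Kᵢ < 1 the mixture is above its dew point — single vapor phase.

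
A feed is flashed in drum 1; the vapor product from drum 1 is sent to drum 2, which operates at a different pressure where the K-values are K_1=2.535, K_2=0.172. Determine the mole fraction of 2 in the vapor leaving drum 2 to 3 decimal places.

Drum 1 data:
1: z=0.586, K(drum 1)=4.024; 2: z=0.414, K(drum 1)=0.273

y_2 (drum 2) = 0.112

Drum 1:
Let ψ₁ = V/F and solve Σ zᵢ(Kᵢ−1)/(1+ψ₁(Kᵢ−1)) = 0.
g(0) = ΣzᵢKᵢ − 1 = 1.471 and g(1) = 1 − Σzᵢ/Kᵢ = -0.662, so a root lies in (0, 1).
Iterate (Newton) starting at ψ₁ = 0.53:
  ψ₁ = 0.530: g = 0.1912, g' = -1.370 → ψ₁ = 0.670
  ψ₁ = 0.670: g = -0.0006, g' = -1.416 → ψ₁ = 0.669
Converged at ψ₁ = 0.669.
Drum-1 compositions:
  1: x = 0.194, y = 0.780
  2: x = 0.806, y = 0.220
Drum-2 feed = drum-1 vapor: z₂ = (0.7799, 0.2201).
Drum 2:
Let ψ₂ = V/F and solve Σ zᵢ(Kᵢ−1)/(1+ψ₂(Kᵢ−1)) = 0.
g(0) = ΣzᵢKᵢ − 1 = 1.015 and g(1) = 1 − Σzᵢ/Kᵢ = -0.587, so a root lies in (0, 1).
Newton iteration, ψ₂⁰ = 0.32:
  ψ₂ = 0.320: g = 0.5549, g' = -1.106 → ψ₂ = 0.822
  ψ₂ = 0.822: g = -0.0410, g' = -1.837 → ψ₂ = 0.800
  ψ₂ = 0.800: g = -0.0017, g' = -1.691 → ψ₂ = 0.799
Converged at ψ₂ = 0.799.
  1: x = 0.350, y = 0.888
  2: x = 0.650, y = 0.112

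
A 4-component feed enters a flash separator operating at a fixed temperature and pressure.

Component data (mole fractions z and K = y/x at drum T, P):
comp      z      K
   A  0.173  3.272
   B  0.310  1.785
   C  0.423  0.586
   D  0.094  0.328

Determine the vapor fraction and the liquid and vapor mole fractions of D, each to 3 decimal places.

ψ = 0.586, x_D = 0.155, y_D = 0.051

Material balance + equilibrium reduce to Σ zᵢ(Kᵢ−1)/(1+ψ(Kᵢ−1)) = 0.
Check two-phase: ΣzᵢKᵢ = 1.398 > 1 and Σzᵢ/Kᵢ = 1.235 > 1, so g(0) = 0.398 > 0 and g(1) = -0.235 < 0.
Newton–Raphson from ψ = 0.35:
  ψ = 0.350: g = 0.1225, g' = -0.566 → ψ = 0.566
  ψ = 0.566: g = 0.0097, g' = -0.497 → ψ = 0.586
Converged at ψ = 0.586.
Compositions from xᵢ = zᵢ/(1+ψ(Kᵢ−1)), yᵢ = Kᵢxᵢ:
  A: x = 0.074, y = 0.243
  B: x = 0.212, y = 0.379
  C: x = 0.558, y = 0.327
  D: x = 0.155, y = 0.051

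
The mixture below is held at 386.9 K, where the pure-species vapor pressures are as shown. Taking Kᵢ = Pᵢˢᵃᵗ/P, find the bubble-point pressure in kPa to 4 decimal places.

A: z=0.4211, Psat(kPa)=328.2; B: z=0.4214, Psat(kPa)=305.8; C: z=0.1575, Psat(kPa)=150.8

At the bubble point ψ → 0, so ΣzᵢKᵢ = 1 with Kᵢ = Pᵢˢᵃᵗ/P ⇒ P = ΣzᵢPᵢˢᵃᵗ.
P = 0.4211·328.2 + 0.4214·305.8 + 0.1575·150.8 = 290.8201 kPa

Pbub = 290.8201 kPa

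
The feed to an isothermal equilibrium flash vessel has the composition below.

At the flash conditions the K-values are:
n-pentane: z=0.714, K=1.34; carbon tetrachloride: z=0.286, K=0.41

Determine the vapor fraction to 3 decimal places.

ψ = 0.369

Let ψ = V/F and solve Σ zᵢ(Kᵢ−1)/(1+ψ(Kᵢ−1)) = 0.
g(0) = ΣzᵢKᵢ − 1 = 0.074 and g(1) = 1 − Σzᵢ/Kᵢ = -0.230, so a root lies in (0, 1).
Newton–Raphson from ψ = 0.38:
  ψ = 0.380: g = -0.0025, g' = -0.230 → ψ = 0.369
Converged at ψ = 0.369.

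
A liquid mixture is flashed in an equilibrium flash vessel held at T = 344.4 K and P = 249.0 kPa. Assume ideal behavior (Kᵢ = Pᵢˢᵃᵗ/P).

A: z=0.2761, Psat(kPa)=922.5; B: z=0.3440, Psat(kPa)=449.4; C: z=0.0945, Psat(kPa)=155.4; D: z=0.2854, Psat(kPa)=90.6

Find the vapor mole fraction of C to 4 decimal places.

Raoult's law: Kᵢ = Pᵢˢᵃᵗ/P = Pᵢˢᵃᵗ/249.0.
  K_A = 922.5/249.0 = 3.704819, K_B = 449.4/249.0 = 1.804819, K_C = 155.4/249.0 = 0.624096, K_D = 90.6/249.0 = 0.363855
Let ψ = V/F and solve Σ zᵢ(Kᵢ−1)/(1+ψ(Kᵢ−1)) = 0.
Feasibility: ΣzᵢKᵢ = 1.8066, Σzᵢ/Kᵢ = 1.2009 — both > 1, two phases present.
Newton–Raphson from ψ = 0.4:
  ψ = 0.4000: g = 0.28281, g' = -0.8198 → ψ = 0.7450
  ψ = 0.7450: g = 0.02634, g' = -0.7524 → ψ = 0.7800
  ψ = 0.7800: g = -0.00037, g' = -0.7747 → ψ = 0.7795
Converged at ψ = 0.7795.
Compositions from xᵢ = zᵢ/(1+ψ(Kᵢ−1)), yᵢ = Kᵢxᵢ:
  A: x = 0.0888, y = 0.3291
  B: x = 0.2114, y = 0.3815
  C: x = 0.1337, y = 0.0834
  D: x = 0.5661, y = 0.2060

y_C = 0.0834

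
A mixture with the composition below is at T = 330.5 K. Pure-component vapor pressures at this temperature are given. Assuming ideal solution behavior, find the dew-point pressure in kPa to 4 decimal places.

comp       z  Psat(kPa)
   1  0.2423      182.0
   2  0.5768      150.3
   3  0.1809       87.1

Pdew = 138.0091 kPa

At the dew point ψ → 1, so Σzᵢ/Kᵢ = 1 with Kᵢ = Pᵢˢᵃᵗ/P ⇒ 1/P = Σzᵢ/Pᵢˢᵃᵗ.
1/P = 0.2423/182.0 + 0.5768/150.3 + 0.1809/87.1 = 0.0072459 ⇒ P = 138.0091 kPa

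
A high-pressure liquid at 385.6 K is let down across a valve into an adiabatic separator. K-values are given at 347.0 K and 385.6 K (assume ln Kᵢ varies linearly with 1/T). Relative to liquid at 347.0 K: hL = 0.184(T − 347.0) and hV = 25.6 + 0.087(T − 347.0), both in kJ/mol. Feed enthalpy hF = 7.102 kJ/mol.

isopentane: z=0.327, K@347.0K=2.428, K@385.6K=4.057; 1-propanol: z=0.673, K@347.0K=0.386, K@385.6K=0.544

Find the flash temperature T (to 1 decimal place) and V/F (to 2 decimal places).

Adiabatic flash: solve Rachford–Rice at each trial T, then check hF = ψ·hV(T) + (1−ψ)·hL(T).
  T = 347.0 K: K = (2.428, 0.386), RR gives ψ = 0.061, H_out = 1.569 kJ/mol
  T = 385.6 K: K = (4.057, 0.544), RR gives ψ = 0.497, H_out = 17.964 kJ/mol
  T = 366.3 K: K = (3.181, 0.462), RR gives ψ = 0.300, H_out = 10.663 kJ/mol
  T = 356.6 K: K = (2.787, 0.423), RR gives ψ = 0.191, H_out = 6.466 kJ/mol
  T = 361.5 K: K = (2.983, 0.443), RR gives ψ = 0.247, H_out = 8.656 kJ/mol
  T = 359.1 K: K = (2.886, 0.433), RR gives ψ = 0.220, H_out = 7.604 kJ/mol
  T = 357.9 K: K = (2.838, 0.428), RR gives ψ = 0.206, H_out = 7.063 kJ/mol
Linear interpolation between T = 357.9 (H_out = 7.063) and T = 359.1 (H_out = 7.604) on hF = 7.102 gives T ≈ 358.0 K, at which ψ = 0.21.

T = 358.0 K, V/F = 0.21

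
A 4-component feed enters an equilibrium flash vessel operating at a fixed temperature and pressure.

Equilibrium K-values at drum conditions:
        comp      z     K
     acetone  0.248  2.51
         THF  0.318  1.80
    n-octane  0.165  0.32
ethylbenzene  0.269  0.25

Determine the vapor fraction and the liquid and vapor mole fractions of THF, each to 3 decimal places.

ψ = 0.379, x_THF = 0.244, y_THF = 0.439

Newton–Raphson from ψ = 0.39:
  ψ = 0.390: g = -0.0083, g' = -0.786 → ψ = 0.379
Converged at ψ = 0.379.
Compositions from xᵢ = zᵢ/(1+ψ(Kᵢ−1)), yᵢ = Kᵢxᵢ:
  acetone: x = 0.158, y = 0.396
  THF: x = 0.244, y = 0.439
  n-octane: x = 0.222, y = 0.071
  ethylbenzene: x = 0.376, y = 0.094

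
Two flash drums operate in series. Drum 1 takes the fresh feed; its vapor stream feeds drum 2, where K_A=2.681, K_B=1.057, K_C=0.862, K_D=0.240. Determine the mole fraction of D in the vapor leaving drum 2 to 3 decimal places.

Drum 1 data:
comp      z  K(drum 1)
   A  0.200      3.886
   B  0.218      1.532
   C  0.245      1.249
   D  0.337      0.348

y_D (drum 2) = 0.074

Drum 1:
Let ψ₁ = V/F and solve Σ zᵢ(Kᵢ−1)/(1+ψ₁(Kᵢ−1)) = 0.
g(0) = ΣzᵢKᵢ − 1 = 0.534 and g(1) = 1 − Σzᵢ/Kᵢ = -0.358, so a root lies in (0, 1).
Newton iteration, ψ₁⁰ = 0.65:
  ψ₁ = 0.650: g = -0.0419, g' = -0.678 → ψ₁ = 0.588
  ψ₁ = 0.588: g = -0.0009, g' = -0.653 → ψ₁ = 0.587
Converged at ψ₁ = 0.587.
Drum-1 compositions:
  A: x = 0.074, y = 0.289
  B: x = 0.166, y = 0.255
  C: x = 0.214, y = 0.267
  D: x = 0.546, y = 0.190
Drum-2 feed = drum-1 vapor: z₂ = (0.2885, 0.2545, 0.2670, 0.1900).
Drum 2:
Rachford–Rice: g(ψ₂) = Σ zᵢ(Kᵢ−1)/(1+ψ₂(Kᵢ−1)) = 0.
Feasibility: ΣzᵢKᵢ = 1.318, Σzᵢ/Kᵢ = 1.450 — both > 1, two phases present.
Newton–Raphson from ψ₂ = 0.68:
  ψ₂ = 0.680: g = -0.0991, g' = -0.654 → ψ₂ = 0.528
  ψ₂ = 0.528: g = -0.0101, g' = -0.542 → ψ₂ = 0.510
Converged at ψ₂ = 0.510.
  A: x = 0.155, y = 0.417
  B: x = 0.247, y = 0.261
  C: x = 0.287, y = 0.248
  D: x = 0.310, y = 0.074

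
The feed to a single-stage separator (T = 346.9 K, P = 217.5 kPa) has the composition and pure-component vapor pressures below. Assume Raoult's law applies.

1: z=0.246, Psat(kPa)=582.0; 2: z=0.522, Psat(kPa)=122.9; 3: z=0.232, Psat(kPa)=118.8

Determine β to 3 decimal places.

Raoult's law: Kᵢ = Pᵢˢᵃᵗ/P = Pᵢˢᵃᵗ/217.5.
  K_1 = 582.0/217.5 = 2.67586, K_2 = 122.9/217.5 = 0.56506, K_3 = 118.8/217.5 = 0.54621
Let β = V/F and solve Σ zᵢ(Kᵢ−1)/(1+β(Kᵢ−1)) = 0.
Check two-phase: ΣzᵢKᵢ = 1.080 > 1 and Σzᵢ/Kᵢ = 1.440 > 1, so g(0) = 0.080 > 0 and g(1) = -0.440 < 0.
Newton iteration, β⁰ = 0.5:
  β = 0.500: g = -0.2020, g' = -0.446 → β = 0.047
  β = 0.047: g = 0.0430, g' = -0.747 → β = 0.104
  β = 0.104: g = 0.0026, g' = -0.662 → β = 0.108
Converged at β = 0.108.

β = 0.108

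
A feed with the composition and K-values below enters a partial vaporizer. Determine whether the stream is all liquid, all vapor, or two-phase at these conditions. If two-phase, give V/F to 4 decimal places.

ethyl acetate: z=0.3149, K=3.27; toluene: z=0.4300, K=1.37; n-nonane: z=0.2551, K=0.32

two-phase, V/F = 0.7953

ΣzᵢKᵢ = 1.7005; Σzᵢ/Kᵢ = 1.2074.
Both exceed 1, so a two-phase solution exists.
Let ψ = V/F and solve Σ zᵢ(Kᵢ−1)/(1+ψ(Kᵢ−1)) = 0.
Newton–Raphson from ψ = 0.5:
  ψ = 0.5000: g = 0.20624, g' = -0.6687 → ψ = 0.8084
  ψ = 0.8084: g = -0.01065, g' = -0.8186 → ψ = 0.7954
  ψ = 0.7954: g = -0.00012, g' = -0.8009 → ψ = 0.7953
Converged at ψ = 0.7953.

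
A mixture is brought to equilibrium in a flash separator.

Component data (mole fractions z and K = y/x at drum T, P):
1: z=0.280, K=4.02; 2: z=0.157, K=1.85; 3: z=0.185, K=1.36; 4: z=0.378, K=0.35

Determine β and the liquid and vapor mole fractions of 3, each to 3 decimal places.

β = 0.650, x_3 = 0.150, y_3 = 0.204

Iterate (Newton) starting at β = 0.5:
  β = 0.500: g = 0.1230, g' = -0.829 → β = 0.648
  β = 0.648: g = 0.0012, g' = -0.832 → β = 0.650
Converged at β = 0.650.
Compositions from xᵢ = zᵢ/(1+β(Kᵢ−1)), yᵢ = Kᵢxᵢ:
  1: x = 0.095, y = 0.380
  2: x = 0.101, y = 0.187
  3: x = 0.150, y = 0.204
  4: x = 0.654, y = 0.229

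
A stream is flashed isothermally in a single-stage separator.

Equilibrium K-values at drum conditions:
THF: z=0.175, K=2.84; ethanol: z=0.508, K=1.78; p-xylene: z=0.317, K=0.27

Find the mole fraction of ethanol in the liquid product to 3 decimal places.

x_ethanol = 0.344

Newton iteration, ψ⁰ = 0.5:
  ψ = 0.500: g = 0.0883, g' = -0.740 → ψ = 0.619
  ψ = 0.619: g = -0.0048, g' = -0.833 → ψ = 0.614
Converged at ψ = 0.614.
Compositions from xᵢ = zᵢ/(1+ψ(Kᵢ−1)), yᵢ = Kᵢxᵢ:
  THF: x = 0.082, y = 0.233
  ethanol: x = 0.344, y = 0.612
  p-xylene: x = 0.574, y = 0.155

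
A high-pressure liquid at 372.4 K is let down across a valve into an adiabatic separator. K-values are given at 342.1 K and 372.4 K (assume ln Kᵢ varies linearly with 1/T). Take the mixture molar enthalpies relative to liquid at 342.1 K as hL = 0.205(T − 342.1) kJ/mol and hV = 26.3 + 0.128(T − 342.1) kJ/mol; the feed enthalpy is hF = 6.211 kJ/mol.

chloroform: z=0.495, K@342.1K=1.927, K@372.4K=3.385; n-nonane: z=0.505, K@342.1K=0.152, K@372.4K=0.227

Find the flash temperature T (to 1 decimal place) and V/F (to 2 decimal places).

Adiabatic flash: solve Rachford–Rice at each trial T, then check hF = ψ·hV(T) + (1−ψ)·hL(T).
  T = 342.1 K: K = (1.927, 0.152), RR gives ψ = 0.039, H_out = 1.025 kJ/mol
  T = 372.4 K: K = (3.385, 0.227), RR gives ψ = 0.429, H_out = 16.484 kJ/mol
  T = 357.2 K: K = (2.582, 0.187), RR gives ψ = 0.290, H_out = 10.382 kJ/mol
  T = 349.6 K: K = (2.236, 0.169), RR gives ψ = 0.187, H_out = 6.346 kJ/mol
  T = 345.9 K: K = (2.079, 0.160), RR gives ψ = 0.122, H_out = 3.944 kJ/mol
  T = 347.8 K: K = (2.159, 0.165), RR gives ψ = 0.157, H_out = 5.223 kJ/mol
Linear interpolation between T = 347.8 (H_out = 5.223) and T = 349.6 (H_out = 6.346) on hF = 6.211 gives T ≈ 349.4 K, at which ψ = 0.18.

T = 349.4 K, V/F = 0.18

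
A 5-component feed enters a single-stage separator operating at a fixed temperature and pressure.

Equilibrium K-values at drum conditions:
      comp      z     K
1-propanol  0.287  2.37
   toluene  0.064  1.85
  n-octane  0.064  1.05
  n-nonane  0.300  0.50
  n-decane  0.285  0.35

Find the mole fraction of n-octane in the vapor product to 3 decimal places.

y_n-octane = 0.067

Material balance + equilibrium reduce to Σ zᵢ(Kᵢ−1)/(1+V/F(Kᵢ−1)) = 0.
Check two-phase: ΣzᵢKᵢ = 1.116 > 1 and Σzᵢ/Kᵢ = 1.631 > 1, so g(0) = 0.116 > 0 and g(1) = -0.631 < 0.
Newton–Raphson from V/F = 0.5:
  V/F = 0.500: g = -0.1998, g' = -0.610 → V/F = 0.173
  V/F = 0.173: g = -0.0042, g' = -0.630 → V/F = 0.166
Converged at V/F = 0.166.
Compositions from xᵢ = zᵢ/(1+V/F(Kᵢ−1)), yᵢ = Kᵢxᵢ:
  1-propanol: x = 0.234, y = 0.554
  toluene: x = 0.056, y = 0.104
  n-octane: x = 0.063, y = 0.067
  n-nonane: x = 0.327, y = 0.164
  n-decane: x = 0.319, y = 0.112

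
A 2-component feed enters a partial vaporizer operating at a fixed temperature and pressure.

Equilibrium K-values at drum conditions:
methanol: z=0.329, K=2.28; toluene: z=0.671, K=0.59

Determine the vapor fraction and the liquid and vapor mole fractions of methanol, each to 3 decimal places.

Material balance + equilibrium reduce to Σ zᵢ(Kᵢ−1)/(1+ψ(Kᵢ−1)) = 0.
g(0) = ΣzᵢKᵢ − 1 = 0.146 and g(1) = 1 − Σzᵢ/Kᵢ = -0.282, so a root lies in (0, 1).
Binary case is linear: z₁(K₁−1)(1+ψ(K₂−1)) + z₂(K₂−1)(1+ψ(K₁−1)) = 0
⇒ ψ = [z₁(K₁−1)+z₂(K₂−1)] / [−(K₁−1)(K₂−1)] = 0.1460/0.5248 = 0.278
Compositions from xᵢ = zᵢ/(1+ψ(Kᵢ−1)), yᵢ = Kᵢxᵢ:
  methanol: x = 0.243, y = 0.553
  toluene: x = 0.757, y = 0.447

ψ = 0.278, x_methanol = 0.243, y_methanol = 0.553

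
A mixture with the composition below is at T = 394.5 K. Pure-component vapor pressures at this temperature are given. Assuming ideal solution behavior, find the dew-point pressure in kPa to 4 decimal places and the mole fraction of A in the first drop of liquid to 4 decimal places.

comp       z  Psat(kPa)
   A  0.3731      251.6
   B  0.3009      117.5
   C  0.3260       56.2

Pdew = 101.5798 kPa, x_A = 0.1506

At the dew point ψ → 1, so Σzᵢ/Kᵢ = 1 with Kᵢ = Pᵢˢᵃᵗ/P ⇒ 1/P = Σzᵢ/Pᵢˢᵃᵗ.
1/P = 0.3731/251.6 + 0.3009/117.5 + 0.3260/56.2 = 0.0098445 ⇒ P = 101.5798 kPa
xᵢ = zᵢP/Pᵢˢᵃᵗ ⇒ x_A = 0.3731·101.5798/251.6 = 0.1506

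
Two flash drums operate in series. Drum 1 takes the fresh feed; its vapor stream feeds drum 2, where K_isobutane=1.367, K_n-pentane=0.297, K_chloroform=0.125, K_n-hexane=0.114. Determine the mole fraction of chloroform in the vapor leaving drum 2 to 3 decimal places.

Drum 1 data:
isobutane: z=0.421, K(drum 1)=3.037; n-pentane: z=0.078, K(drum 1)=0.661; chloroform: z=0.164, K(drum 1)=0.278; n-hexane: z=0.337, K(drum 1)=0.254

y_chloroform (drum 2) = 0.010

Drum 1:
Iterate (Newton) starting at ψ₁ = 0.52:
  ψ₁ = 0.520: g = -0.2160, g' = -1.145 → ψ₁ = 0.331
  ψ₁ = 0.331: g = -0.0074, g' = -1.113 → ψ₁ = 0.325
Converged at ψ₁ = 0.325.
Drum-1 compositions:
  isobutane: x = 0.253, y = 0.770
  n-pentane: x = 0.088, y = 0.058
  chloroform: x = 0.214, y = 0.060
  n-hexane: x = 0.445, y = 0.113
Drum-2 feed = drum-1 vapor: z₂ = (0.7695, 0.0579, 0.0596, 0.1130).
Drum 2:
Material balance + equilibrium reduce to Σ zᵢ(Kᵢ−1)/(1+ψ₂(Kᵢ−1)) = 0.
g(0) = ΣzᵢKᵢ − 1 = 0.089 and g(1) = 1 − Σzᵢ/Kᵢ = -1.225, so a root lies in (0, 1).
Newton iteration, ψ₂⁰ = 0.67:
  ψ₂ = 0.670: g = -0.2225, g' = -0.972 → ψ₂ = 0.441
  ψ₂ = 0.441: g = -0.0651, g' = -0.497 → ψ₂ = 0.310
  ψ₂ = 0.310: g = -0.0080, g' = -0.385 → ψ₂ = 0.289
Converged at ψ₂ = 0.289.
  isobutane: x = 0.696, y = 0.951
  n-pentane: x = 0.073, y = 0.022
  chloroform: x = 0.080, y = 0.010
  n-hexane: x = 0.152, y = 0.017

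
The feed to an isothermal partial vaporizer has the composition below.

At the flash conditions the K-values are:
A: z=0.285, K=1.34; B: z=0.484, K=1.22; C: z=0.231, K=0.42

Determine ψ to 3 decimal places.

ψ = 0.448

Material balance + equilibrium reduce to Σ zᵢ(Kᵢ−1)/(1+ψ(Kᵢ−1)) = 0.
Check two-phase: ΣzᵢKᵢ = 1.069 > 1 and Σzᵢ/Kᵢ = 1.159 > 1, so g(0) = 0.069 > 0 and g(1) = -0.159 < 0.
Newton iteration, ψ⁰ = 0.49:
  ψ = 0.490: g = -0.0080, g' = -0.195 → ψ = 0.449
  ψ = 0.449: g = -0.0002, g' = -0.186 → ψ = 0.448
Converged at ψ = 0.448.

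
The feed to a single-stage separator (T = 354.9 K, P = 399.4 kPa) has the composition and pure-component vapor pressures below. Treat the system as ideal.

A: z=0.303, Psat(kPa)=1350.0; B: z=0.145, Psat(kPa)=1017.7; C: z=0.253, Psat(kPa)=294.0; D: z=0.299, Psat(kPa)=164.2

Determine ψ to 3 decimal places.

Raoult's law: Kᵢ = Pᵢˢᵃᵗ/P = Pᵢˢᵃᵗ/399.4.
  K_A = 1350.0/399.4 = 3.38007, K_B = 1017.7/399.4 = 2.54807, K_C = 294.0/399.4 = 0.73610, K_D = 164.2/399.4 = 0.41112
Rachford–Rice: g(ψ) = Σ zᵢ(Kᵢ−1)/(1+ψ(Kᵢ−1)) = 0.
Feasibility: ΣzᵢKᵢ = 1.703, Σzᵢ/Kᵢ = 1.218 — both > 1, two phases present.
Newton iteration, ψ⁰ = 0.5:
  ψ = 0.500: g = 0.1294, g' = -0.700 → ψ = 0.685
  ψ = 0.685: g = 0.0066, g' = -0.647 → ψ = 0.695
Converged at ψ = 0.695.

ψ = 0.695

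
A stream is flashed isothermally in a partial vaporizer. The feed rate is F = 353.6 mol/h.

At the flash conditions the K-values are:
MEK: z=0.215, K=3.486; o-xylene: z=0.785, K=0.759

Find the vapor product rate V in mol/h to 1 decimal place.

V = 203.8 mol/h

Rachford–Rice: g(ψ) = Σ zᵢ(Kᵢ−1)/(1+ψ(Kᵢ−1)) = 0.
Feasibility: ΣzᵢKᵢ = 1.345, Σzᵢ/Kᵢ = 1.096 — both > 1, two phases present.
Newton iteration, ψ⁰ = 0.59:
  ψ = 0.590: g = -0.0039, g' = -0.280 → ψ = 0.576
Converged at ψ = 0.576.
Then V = ψ·F = 0.5763·353.6 = 203.8 mol/h and L = F − V = 149.8 mol/h.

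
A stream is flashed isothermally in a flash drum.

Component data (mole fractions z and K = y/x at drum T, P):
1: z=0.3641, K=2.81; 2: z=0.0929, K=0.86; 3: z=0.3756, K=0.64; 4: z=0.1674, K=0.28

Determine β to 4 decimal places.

β = 0.4655

Iterate (Newton) starting at β = 0.38:
  β = 0.3800: g = 0.05415, g' = -0.6506 → β = 0.4632
  β = 0.4632: g = 0.00143, g' = -0.6205 → β = 0.4655
Converged at β = 0.4655.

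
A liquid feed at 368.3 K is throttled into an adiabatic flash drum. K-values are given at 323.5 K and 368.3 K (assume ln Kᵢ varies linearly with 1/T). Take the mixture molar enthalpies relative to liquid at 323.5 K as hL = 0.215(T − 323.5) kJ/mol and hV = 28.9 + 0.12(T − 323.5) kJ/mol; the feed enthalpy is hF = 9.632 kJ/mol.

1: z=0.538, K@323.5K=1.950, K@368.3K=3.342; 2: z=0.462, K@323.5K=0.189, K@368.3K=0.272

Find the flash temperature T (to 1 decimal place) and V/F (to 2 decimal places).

Adiabatic flash: solve Rachford–Rice at each trial T, then check hF = ψ·hV(T) + (1−ψ)·hL(T).
  T = 323.5 K: K = (1.950, 0.189), RR gives ψ = 0.177, H_out = 5.117 kJ/mol
  T = 368.3 K: K = (3.342, 0.272), RR gives ψ = 0.542, H_out = 22.983 kJ/mol
  T = 345.9 K: K = (2.598, 0.229), RR gives ψ = 0.409, H_out = 15.766 kJ/mol
  T = 334.7 K: K = (2.262, 0.209), RR gives ψ = 0.314, H_out = 11.144 kJ/mol
  T = 329.1 K: K = (2.103, 0.199), RR gives ψ = 0.253, H_out = 8.369 kJ/mol
  T = 331.9 K: K = (2.181, 0.204), RR gives ψ = 0.285, H_out = 9.806 kJ/mol
  T = 330.5 K: K = (2.142, 0.201), RR gives ψ = 0.269, H_out = 9.101 kJ/mol
  T = 331.2 K: K = (2.161, 0.203), RR gives ψ = 0.277, H_out = 9.457 kJ/mol
  T = 331.5 K: K = (2.170, 0.203), RR gives ψ = 0.280, H_out = 9.607 kJ/mol
  T = 331.7 K: K = (2.176, 0.204), RR gives ψ = 0.282, H_out = 9.707 kJ/mol
  T = 331.6 K: K = (2.173, 0.203), RR gives ψ = 0.281, H_out = 9.657 kJ/mol
Continuing to bisect between 331.5 K and 331.6 K converges to T = 331.5 K, at which ψ = 0.28.

T = 331.5 K, V/F = 0.28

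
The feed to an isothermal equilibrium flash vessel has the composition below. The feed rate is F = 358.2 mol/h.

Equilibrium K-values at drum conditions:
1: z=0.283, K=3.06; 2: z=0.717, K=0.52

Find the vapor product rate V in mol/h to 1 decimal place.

Rachford–Rice: g(β) = Σ zᵢ(Kᵢ−1)/(1+β(Kᵢ−1)) = 0.
Check two-phase: ΣzᵢKᵢ = 1.239 > 1 and Σzᵢ/Kᵢ = 1.471 > 1, so g(0) = 0.239 > 0 and g(1) = -0.471 < 0.
Iterate (Newton) starting at β = 0.37:
  β = 0.370: g = -0.0877, g' = -0.631 → β = 0.231
  β = 0.231: g = 0.0079, g' = -0.760 → β = 0.241
  β = 0.241: g = 0.0001, g' = -0.747 → β = 0.242
Converged at β = 0.242.
Then V = β·F = 0.2415·358.2 = 86.5 mol/h and L = F − V = 271.7 mol/h.

V = 86.5 mol/h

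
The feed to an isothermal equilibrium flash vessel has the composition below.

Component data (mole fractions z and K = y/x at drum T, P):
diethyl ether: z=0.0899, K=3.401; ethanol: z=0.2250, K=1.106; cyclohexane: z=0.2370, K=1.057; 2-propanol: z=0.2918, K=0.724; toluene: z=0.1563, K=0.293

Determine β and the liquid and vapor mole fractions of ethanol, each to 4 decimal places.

β = 0.1211, x_ethanol = 0.2221, y_ethanol = 0.2457

Iterate (Newton) starting at β = 0.34:
  β = 0.3400: g = -0.07924, g' = -0.3227 → β = 0.0944
  β = 0.0944: g = 0.01191, g' = -0.4608 → β = 0.1203
  β = 0.1203: g = 0.00038, g' = -0.4324 → β = 0.1211
Converged at β = 0.1211.
Compositions from xᵢ = zᵢ/(1+β(Kᵢ−1)), yᵢ = Kᵢxᵢ:
  diethyl ether: x = 0.0696, y = 0.2369
  ethanol: x = 0.2221, y = 0.2457
  cyclohexane: x = 0.2354, y = 0.2488
  2-propanol: x = 0.3019, y = 0.2186
  toluene: x = 0.1709, y = 0.0501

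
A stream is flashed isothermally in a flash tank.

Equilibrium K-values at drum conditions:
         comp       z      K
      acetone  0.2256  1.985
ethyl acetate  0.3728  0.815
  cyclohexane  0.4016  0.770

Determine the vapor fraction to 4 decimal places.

Let ψ = V/F and solve Σ zᵢ(Kᵢ−1)/(1+ψ(Kᵢ−1)) = 0.
Check two-phase: ΣzᵢKᵢ = 1.0609 > 1 and Σzᵢ/Kᵢ = 1.0926 > 1, so g(0) = 0.0609 > 0 and g(1) = -0.0926 < 0.
Newton–Raphson from ψ = 0.5:
  ψ = 0.5000: g = -0.03148, g' = -0.1409 → ψ = 0.2765
  ψ = 0.2765: g = 0.00331, g' = -0.1736 → ψ = 0.2956
  ψ = 0.2956: g = 0.00003, g' = -0.1700 → ψ = 0.2958
Converged at ψ = 0.2958.

ψ = 0.2958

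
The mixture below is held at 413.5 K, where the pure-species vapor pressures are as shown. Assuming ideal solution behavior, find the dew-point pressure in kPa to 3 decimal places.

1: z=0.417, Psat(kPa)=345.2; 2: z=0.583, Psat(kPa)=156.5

At the dew point ψ → 1, so Σzᵢ/Kᵢ = 1 with Kᵢ = Pᵢˢᵃᵗ/P ⇒ 1/P = Σzᵢ/Pᵢˢᵃᵗ.
1/P = 0.417/345.2 + 0.583/156.5 = 0.004933 ⇒ P = 202.707 kPa

Pdew = 202.707 kPa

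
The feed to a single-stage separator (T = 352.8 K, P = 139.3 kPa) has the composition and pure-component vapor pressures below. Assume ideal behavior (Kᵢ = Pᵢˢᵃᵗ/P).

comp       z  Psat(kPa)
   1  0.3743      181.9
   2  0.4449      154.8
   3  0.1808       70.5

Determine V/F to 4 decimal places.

V/F = 0.7279

Raoult's law: Kᵢ = Pᵢˢᵃᵗ/P = Pᵢˢᵃᵗ/139.3.
  K_1 = 181.9/139.3 = 1.305815, K_2 = 154.8/139.3 = 1.111271, K_3 = 70.5/139.3 = 0.506102
Material balance + equilibrium reduce to Σ zᵢ(Kᵢ−1)/(1+V/F(Kᵢ−1)) = 0.
g(0) = ΣzᵢKᵢ − 1 = 0.0747 and g(1) = 1 − Σzᵢ/Kᵢ = -0.0442, so a root lies in (0, 1).
Newton–Raphson from V/F = 0.45:
  V/F = 0.4500: g = 0.03295, g' = -0.1050 → V/F = 0.7639
  V/F = 0.7639: g = -0.00499, g' = -0.1414 → V/F = 0.7287
  V/F = 0.7287: g = -0.00010, g' = -0.1358 → V/F = 0.7279
Converged at V/F = 0.7279.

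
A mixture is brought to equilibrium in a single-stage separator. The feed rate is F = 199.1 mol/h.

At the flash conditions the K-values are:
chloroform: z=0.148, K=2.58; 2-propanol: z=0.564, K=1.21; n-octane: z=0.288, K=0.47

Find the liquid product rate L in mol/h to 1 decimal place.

Rachford–Rice: g(ψ) = Σ zᵢ(Kᵢ−1)/(1+ψ(Kᵢ−1)) = 0.
Check two-phase: ΣzᵢKᵢ = 1.200 > 1 and Σzᵢ/Kᵢ = 1.136 > 1, so g(0) = 0.200 > 0 and g(1) = -0.136 < 0.
Newton iteration, ψ⁰ = 0.61:
  ψ = 0.610: g = -0.0015, g' = -0.292 → ψ = 0.605
Converged at ψ = 0.605.
Then V = ψ·F = 0.6049·199.1 = 120.4 mol/h and L = F − V = 78.7 mol/h.

L = 78.7 mol/h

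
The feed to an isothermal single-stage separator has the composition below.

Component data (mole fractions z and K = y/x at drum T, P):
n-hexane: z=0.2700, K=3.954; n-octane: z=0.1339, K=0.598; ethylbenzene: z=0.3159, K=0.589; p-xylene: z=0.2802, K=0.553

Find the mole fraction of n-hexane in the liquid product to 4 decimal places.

x_n-hexane = 0.1253

Iterate (Newton) starting at V/F = 0.44:
  V/F = 0.4400: g = -0.03300, g' = -0.6437 → V/F = 0.3887
  V/F = 0.3887: g = 0.00134, g' = -0.6985 → V/F = 0.3907
Converged at V/F = 0.3907.
Compositions from xᵢ = zᵢ/(1+V/F(Kᵢ−1)), yᵢ = Kᵢxᵢ:
  n-hexane: x = 0.1253, y = 0.4956
  n-octane: x = 0.1588, y = 0.0950
  ethylbenzene: x = 0.3763, y = 0.2217
  p-xylene: x = 0.3395, y = 0.1877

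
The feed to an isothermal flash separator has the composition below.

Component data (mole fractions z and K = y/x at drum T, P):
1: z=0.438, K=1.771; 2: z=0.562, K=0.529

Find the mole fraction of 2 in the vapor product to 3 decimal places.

y_2 = 0.328

Material balance + equilibrium reduce to Σ zᵢ(Kᵢ−1)/(1+β(Kᵢ−1)) = 0.
g(0) = ΣzᵢKᵢ − 1 = 0.073 and g(1) = 1 − Σzᵢ/Kᵢ = -0.310, so a root lies in (0, 1).
Binary case is linear: z₁(K₁−1)(1+β(K₂−1)) + z₂(K₂−1)(1+β(K₁−1)) = 0
⇒ β = [z₁(K₁−1)+z₂(K₂−1)] / [−(K₁−1)(K₂−1)] = 0.0730/0.3631 = 0.201
Compositions from xᵢ = zᵢ/(1+β(Kᵢ−1)), yᵢ = Kᵢxᵢ:
  1: x = 0.379, y = 0.672
  2: x = 0.621, y = 0.328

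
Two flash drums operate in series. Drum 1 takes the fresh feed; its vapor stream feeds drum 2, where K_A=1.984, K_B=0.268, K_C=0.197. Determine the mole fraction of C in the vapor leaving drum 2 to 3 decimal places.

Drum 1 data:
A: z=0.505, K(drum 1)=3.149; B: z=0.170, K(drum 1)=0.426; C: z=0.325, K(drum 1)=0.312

y_C (drum 2) = 0.069

Drum 1:
Material balance + equilibrium reduce to Σ zᵢ(Kᵢ−1)/(1+ψ₁(Kᵢ−1)) = 0.
Feasibility: ΣzᵢKᵢ = 1.764, Σzᵢ/Kᵢ = 1.601 — both > 1, two phases present.
Iterate (Newton) starting at ψ₁ = 0.5:
  ψ₁ = 0.500: g = 0.0454, g' = -1.010 → ψ₁ = 0.545
Converged at ψ₁ = 0.545.
Drum-1 compositions:
  A: x = 0.233, y = 0.732
  B: x = 0.247, y = 0.105
  C: x = 0.520, y = 0.162
Drum-2 feed = drum-1 vapor: z₂ = (0.7324, 0.1054, 0.1622).
Drum 2:
Material balance + equilibrium reduce to Σ zᵢ(Kᵢ−1)/(1+ψ₂(Kᵢ−1)) = 0.
g(0) = ΣzᵢKᵢ − 1 = 0.513 and g(1) = 1 − Σzᵢ/Kᵢ = -0.586, so a root lies in (0, 1).
Newton iteration, ψ₂⁰ = 0.5:
  ψ₂ = 0.500: g = 0.1436, g' = -0.751 → ψ₂ = 0.691
  ψ₂ = 0.691: g = -0.0201, g' = -1.011 → ψ₂ = 0.671
Converged at ψ₂ = 0.671.
  A: x = 0.441, y = 0.875
  B: x = 0.207, y = 0.056
  C: x = 0.352, y = 0.069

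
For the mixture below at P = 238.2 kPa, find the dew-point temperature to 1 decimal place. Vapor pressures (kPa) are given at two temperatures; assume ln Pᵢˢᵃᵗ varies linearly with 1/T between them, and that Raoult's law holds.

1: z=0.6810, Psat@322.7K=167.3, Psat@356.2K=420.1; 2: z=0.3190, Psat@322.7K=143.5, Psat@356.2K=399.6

Dew-point temperature: Σzᵢ·P/Pᵢˢᵃᵗ(T) = 1. Interpolate ln Pᵢˢᵃᵗ = aᵢ + bᵢ/T.
  T = 322.7 K: ΣzᵢP/Pᵢˢᵃᵗ = 1.4991
  T = 356.2 K: ΣzᵢP/Pᵢˢᵃᵗ = 0.5763
  T = 339.4 K: ΣzᵢP/Pᵢˢᵃᵗ = 0.9088
  T = 331.0 K: ΣzᵢP/Pᵢˢᵃᵗ = 1.1615
  T = 335.2 K: ΣzᵢP/Pᵢˢᵃᵗ = 1.0258
  T = 337.3 K: ΣzᵢP/Pᵢˢᵃᵗ = 0.9652
Interpolating between 335.2 K and 337.3 K gives T ≈ 336.1 K.

T = 336.1 K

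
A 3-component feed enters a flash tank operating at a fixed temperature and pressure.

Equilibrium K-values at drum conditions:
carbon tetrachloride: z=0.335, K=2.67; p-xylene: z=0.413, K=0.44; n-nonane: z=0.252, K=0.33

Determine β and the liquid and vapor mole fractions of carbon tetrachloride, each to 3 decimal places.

Rachford–Rice: g(β) = Σ zᵢ(Kᵢ−1)/(1+β(Kᵢ−1)) = 0.
Feasibility: ΣzᵢKᵢ = 1.159, Σzᵢ/Kᵢ = 1.828 — both > 1, two phases present.
Iterate (Newton) starting at β = 0.5:
  β = 0.500: g = -0.2702, g' = -0.783 → β = 0.155
  β = 0.155: g = 0.0028, g' = -0.886 → β = 0.158
Converged at β = 0.158.
Compositions from xᵢ = zᵢ/(1+β(Kᵢ−1)), yᵢ = Kᵢxᵢ:
  carbon tetrachloride: x = 0.265, y = 0.708
  p-xylene: x = 0.453, y = 0.199
  n-nonane: x = 0.282, y = 0.093

β = 0.158, x_carbon tetrachloride = 0.265, y_carbon tetrachloride = 0.708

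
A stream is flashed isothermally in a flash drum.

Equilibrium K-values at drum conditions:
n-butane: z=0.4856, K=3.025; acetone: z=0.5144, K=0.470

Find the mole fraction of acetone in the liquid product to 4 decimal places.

Rachford–Rice: g(ψ) = Σ zᵢ(Kᵢ−1)/(1+ψ(Kᵢ−1)) = 0.
Check two-phase: ΣzᵢKᵢ = 1.7107 > 1 and Σzᵢ/Kᵢ = 1.2550 > 1, so g(0) = 0.7107 > 0 and g(1) = -0.2550 < 0.
Iterate (Newton) starting at ψ = 0.63:
  ψ = 0.6300: g = 0.02280, g' = -0.7102 → ψ = 0.6621
  ψ = 0.6621: g = 0.00007, g' = -0.7064 → ψ = 0.6622
Converged at ψ = 0.6622.
Compositions from xᵢ = zᵢ/(1+ψ(Kᵢ−1)), yᵢ = Kᵢxᵢ:
  n-butane: x = 0.2074, y = 0.6275
  acetone: x = 0.7926, y = 0.3725

x_acetone = 0.7926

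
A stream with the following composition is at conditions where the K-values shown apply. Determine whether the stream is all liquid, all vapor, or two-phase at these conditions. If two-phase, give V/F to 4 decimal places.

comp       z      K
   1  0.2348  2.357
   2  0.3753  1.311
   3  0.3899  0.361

two-phase, V/F = 0.3507

ΣzᵢKᵢ = 1.1862; Σzᵢ/Kᵢ = 1.4659.
Both exceed 1, so a two-phase solution exists.
Let ψ = V/F and solve Σ zᵢ(Kᵢ−1)/(1+ψ(Kᵢ−1)) = 0.
Iterate (Newton) starting at ψ = 0.5:
  ψ = 0.5000: g = -0.07528, g' = -0.5244 → ψ = 0.3564
  ψ = 0.3564: g = -0.00281, g' = -0.4928 → ψ = 0.3507
Converged at ψ = 0.3507.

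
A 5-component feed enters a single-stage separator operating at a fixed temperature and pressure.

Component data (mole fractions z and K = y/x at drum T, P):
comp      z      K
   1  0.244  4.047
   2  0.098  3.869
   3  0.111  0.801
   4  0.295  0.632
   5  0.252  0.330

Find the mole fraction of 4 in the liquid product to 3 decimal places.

Newton iteration, ψ⁰ = 0.5:
  ψ = 0.500: g = -0.0014, g' = -0.813 → ψ = 0.498
Converged at ψ = 0.498.
Compositions from xᵢ = zᵢ/(1+ψ(Kᵢ−1)), yᵢ = Kᵢxᵢ:
  1: x = 0.097, y = 0.392
  2: x = 0.040, y = 0.156
  3: x = 0.123, y = 0.099
  4: x = 0.361, y = 0.228
  5: x = 0.378, y = 0.125

x_4 = 0.361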